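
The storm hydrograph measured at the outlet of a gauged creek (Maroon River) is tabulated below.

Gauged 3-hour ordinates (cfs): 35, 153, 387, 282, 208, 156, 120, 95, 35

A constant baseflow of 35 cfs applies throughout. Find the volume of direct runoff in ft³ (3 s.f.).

V ≈ 1.25 × 10^7 ft³

Direct-runoff ordinates (Q − Q_b): 0.0, 118.0, 352.0, 247.0, 173.0, 121.0, 85.0, 60.0, 0.0 cfs.
ΣQ_DR = 1156 cfs.
With Δt = 3 h = 10800 s, V = ΣQ_DR · Δt = 1156 × 10800 = 1.25 × 10^7 ft³.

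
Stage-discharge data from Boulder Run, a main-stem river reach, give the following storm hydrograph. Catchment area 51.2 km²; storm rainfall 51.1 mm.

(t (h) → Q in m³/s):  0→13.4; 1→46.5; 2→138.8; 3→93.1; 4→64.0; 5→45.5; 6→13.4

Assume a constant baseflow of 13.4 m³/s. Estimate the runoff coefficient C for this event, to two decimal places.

ΣQ_DR = 320.9 m³/s; V = ΣQ_DR·Δt = 1.155 × 10^6 m³.
Runoff depth d = V / A = 22.56 mm.
C = d / P = 22.56 / 51.1 = 0.44.

C ≈ 0.44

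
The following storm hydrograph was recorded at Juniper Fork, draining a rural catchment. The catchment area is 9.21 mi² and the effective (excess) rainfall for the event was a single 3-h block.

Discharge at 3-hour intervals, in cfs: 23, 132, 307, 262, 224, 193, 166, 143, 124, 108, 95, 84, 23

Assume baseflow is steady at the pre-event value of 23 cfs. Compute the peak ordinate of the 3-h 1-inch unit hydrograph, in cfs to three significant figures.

U_p ≈ 355 cfs

Direct runoff: 0.0, 109.0, 284.0, 239.0, 201.0, 170.0, 143.0, 120.0, 101.0, 85.0, 72.0, 61.0, 0.0 cfs; ΣQ_DR = 1585 cfs, peak = 284.0 cfs.
Runoff depth d = ΣQ_DR·Δt / A = 1585 × 10800 / (9.21 mi²) = 0.8000 in.
The 1-inch UH is the DRH scaled by (1 in)/d, so U_p = 284.0 × 1/0.8000 = 355 cfs.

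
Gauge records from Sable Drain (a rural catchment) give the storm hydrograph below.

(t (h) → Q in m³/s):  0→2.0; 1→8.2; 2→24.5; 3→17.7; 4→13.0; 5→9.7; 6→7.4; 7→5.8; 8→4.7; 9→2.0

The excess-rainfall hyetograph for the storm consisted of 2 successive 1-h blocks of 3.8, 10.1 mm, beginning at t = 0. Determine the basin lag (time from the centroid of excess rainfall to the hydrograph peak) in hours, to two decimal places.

Centroid of excess rainfall: t_c = Σ P_i·t̄_i / ΣP_i = 1.2266 h (block centres at 0.5, 1.5 h).
Hydrograph peak occurs at t = 2 h, so basin lag t_L = 2 − 1.2266 = 0.77 h.

t_L ≈ 0.77 h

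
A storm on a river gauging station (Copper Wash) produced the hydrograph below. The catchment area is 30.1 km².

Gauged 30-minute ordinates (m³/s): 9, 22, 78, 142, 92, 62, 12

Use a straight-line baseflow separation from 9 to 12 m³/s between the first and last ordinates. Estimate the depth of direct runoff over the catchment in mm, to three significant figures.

Direct runoff: 0.00, 12.50, 68.00, 131.50, 81.00, 50.50, 0.00 m³/s; ΣQ_DR = 343.5 m³/s.
V = ΣQ_DR · Δt = 343.5 × 1800 s = 6.183 × 10^5 m³.
Over A = 30.1 km², depth = V / A = 20.5 mm.

d ≈ 20.5 mm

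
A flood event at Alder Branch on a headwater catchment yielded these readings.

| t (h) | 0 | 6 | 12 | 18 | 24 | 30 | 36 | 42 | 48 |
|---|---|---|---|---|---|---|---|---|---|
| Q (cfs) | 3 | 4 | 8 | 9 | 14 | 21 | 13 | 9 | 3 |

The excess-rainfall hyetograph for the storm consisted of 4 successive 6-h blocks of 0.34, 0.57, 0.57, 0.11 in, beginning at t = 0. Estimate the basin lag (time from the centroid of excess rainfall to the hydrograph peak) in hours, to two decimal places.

t_L ≈ 19.30 h

Centroid of excess rainfall: t_c = Σ P_i·t̄_i / ΣP_i = 10.6981 h (block centres at 3, 9, 15, 21 h).
Hydrograph peak occurs at t = 30 h, so basin lag t_L = 30 − 10.6981 = 19.30 h.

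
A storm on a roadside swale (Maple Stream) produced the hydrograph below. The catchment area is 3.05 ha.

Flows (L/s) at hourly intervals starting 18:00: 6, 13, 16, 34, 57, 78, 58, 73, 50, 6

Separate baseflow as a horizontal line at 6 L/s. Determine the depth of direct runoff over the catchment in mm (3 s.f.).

d ≈ 39.1 mm

Direct runoff: 0.0, 7.0, 10.0, 28.0, 51.0, 72.0, 52.0, 67.0, 44.0, 0.0 L/s; ΣQ_DR = 331.0 L/s.
V = ΣQ_DR · Δt = 331.0 × 3600 s = 1.192 × 10^6 L.
Over A = 3.05 ha, depth = V / A = 39.1 mm.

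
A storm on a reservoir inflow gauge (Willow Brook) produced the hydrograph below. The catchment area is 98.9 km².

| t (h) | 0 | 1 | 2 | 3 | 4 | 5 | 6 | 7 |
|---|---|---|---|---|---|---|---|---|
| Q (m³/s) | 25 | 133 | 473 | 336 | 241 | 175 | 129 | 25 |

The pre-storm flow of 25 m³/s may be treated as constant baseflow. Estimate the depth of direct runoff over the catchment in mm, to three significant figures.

Direct runoff: 0.0, 108.0, 448.0, 311.0, 216.0, 150.0, 104.0, 0.0 m³/s; ΣQ_DR = 1337 m³/s.
V = ΣQ_DR · Δt = 1337 × 3600 s = 4.813 × 10^6 m³.
Over A = 98.9 km², depth = V / A = 48.7 mm.

d ≈ 48.7 mm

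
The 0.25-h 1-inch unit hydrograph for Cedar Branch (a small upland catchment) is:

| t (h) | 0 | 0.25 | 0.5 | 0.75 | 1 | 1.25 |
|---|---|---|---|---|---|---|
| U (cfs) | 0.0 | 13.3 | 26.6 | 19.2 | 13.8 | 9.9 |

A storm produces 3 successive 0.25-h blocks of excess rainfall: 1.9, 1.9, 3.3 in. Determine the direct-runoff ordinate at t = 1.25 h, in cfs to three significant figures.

Q ≈ 108 cfs

By discrete convolution, Q_j = Σ (P_i / 1 in) · U_{j−i}.
At t = 1.25 h (j=5): Q = (1.9/1)·9.9 + (1.9/1)·13.8 + (3.3/1)·19.2 = 108 cfs.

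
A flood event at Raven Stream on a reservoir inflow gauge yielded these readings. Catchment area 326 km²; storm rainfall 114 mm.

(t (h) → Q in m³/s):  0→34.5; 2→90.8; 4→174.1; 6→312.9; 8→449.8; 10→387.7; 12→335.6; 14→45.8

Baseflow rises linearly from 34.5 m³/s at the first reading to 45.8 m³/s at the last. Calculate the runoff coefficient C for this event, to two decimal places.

C ≈ 0.29

ΣQ_DR = 1510 m³/s; V = ΣQ_DR·Δt = 1.087 × 10^7 m³.
Runoff depth d = V / A = 33.35 mm.
C = d / P = 33.35 / 114 = 0.29.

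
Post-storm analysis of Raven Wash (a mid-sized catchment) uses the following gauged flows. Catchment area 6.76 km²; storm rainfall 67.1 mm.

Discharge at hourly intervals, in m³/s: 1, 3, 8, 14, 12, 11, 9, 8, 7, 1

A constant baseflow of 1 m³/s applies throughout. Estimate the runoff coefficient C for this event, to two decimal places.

C ≈ 0.51

ΣQ_DR = 64.00 m³/s; V = ΣQ_DR·Δt = 2.304 × 10^5 m³.
Runoff depth d = V / A = 34.08 mm.
C = d / P = 34.08 / 67.1 = 0.51.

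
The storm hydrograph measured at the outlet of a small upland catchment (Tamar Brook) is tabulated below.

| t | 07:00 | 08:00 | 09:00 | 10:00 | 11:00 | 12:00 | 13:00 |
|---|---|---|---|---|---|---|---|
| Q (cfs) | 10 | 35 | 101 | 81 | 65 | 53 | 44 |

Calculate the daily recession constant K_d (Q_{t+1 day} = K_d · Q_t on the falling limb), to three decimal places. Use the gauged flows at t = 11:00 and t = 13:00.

Between t = 11:00 and t = 13:00 the flow falls from 65 to 44 cfs over 2×1 h = 2 h.
Per-interval ratio K = (44/65)^(1/2) = 0.8228; K_d = K^(24/1) = 0.009.

K_d ≈ 0.009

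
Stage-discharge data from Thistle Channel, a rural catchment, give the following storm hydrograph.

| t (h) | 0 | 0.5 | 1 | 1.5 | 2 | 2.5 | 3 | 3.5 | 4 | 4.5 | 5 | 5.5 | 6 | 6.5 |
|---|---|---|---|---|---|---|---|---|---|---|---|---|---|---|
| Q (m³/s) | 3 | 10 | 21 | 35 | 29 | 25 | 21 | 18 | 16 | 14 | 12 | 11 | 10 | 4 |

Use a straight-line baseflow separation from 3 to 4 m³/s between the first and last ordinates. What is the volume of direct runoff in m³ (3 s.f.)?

V ≈ 3.24 × 10^5 m³

Direct-runoff ordinates (Q − Q_b): 0.00, 6.92, 17.85, 31.77, 25.69, 21.62, 17.54, 14.46, 12.38, 10.31, 8.23, 7.15, 6.08, 0.00 m³/s.
ΣQ_DR = 180.0 m³/s.
With Δt = 0.5 h = 1800 s, V = ΣQ_DR · Δt = 180.0 × 1800 = 3.24 × 10^5 m³.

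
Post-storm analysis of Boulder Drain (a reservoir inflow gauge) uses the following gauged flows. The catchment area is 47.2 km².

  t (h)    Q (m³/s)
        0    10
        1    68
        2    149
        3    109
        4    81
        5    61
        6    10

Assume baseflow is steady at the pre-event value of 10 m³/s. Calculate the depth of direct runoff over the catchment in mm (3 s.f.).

d ≈ 31.9 mm

Direct runoff: 0.0, 58.0, 139.0, 99.0, 71.0, 51.0, 0.0 m³/s; ΣQ_DR = 418.0 m³/s.
V = ΣQ_DR · Δt = 418.0 × 3600 s = 1.505 × 10^6 m³.
Over A = 47.2 km², depth = V / A = 31.9 mm.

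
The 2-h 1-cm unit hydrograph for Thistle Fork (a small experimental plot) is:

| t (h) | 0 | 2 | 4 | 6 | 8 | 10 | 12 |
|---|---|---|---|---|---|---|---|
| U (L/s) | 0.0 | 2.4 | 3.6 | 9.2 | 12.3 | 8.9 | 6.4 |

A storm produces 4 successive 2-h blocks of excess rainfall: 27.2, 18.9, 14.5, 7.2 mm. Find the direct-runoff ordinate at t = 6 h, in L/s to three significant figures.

By discrete convolution, Q_j = Σ (P_i / 10 mm) · U_{j−i}.
At t = 6 h (j=3): Q = (27.2/10)·9.2 + (18.9/10)·3.6 + (14.5/10)·2.4 + (7.2/10)·0.0 = 35.3 L/s.

Q ≈ 35.3 L/s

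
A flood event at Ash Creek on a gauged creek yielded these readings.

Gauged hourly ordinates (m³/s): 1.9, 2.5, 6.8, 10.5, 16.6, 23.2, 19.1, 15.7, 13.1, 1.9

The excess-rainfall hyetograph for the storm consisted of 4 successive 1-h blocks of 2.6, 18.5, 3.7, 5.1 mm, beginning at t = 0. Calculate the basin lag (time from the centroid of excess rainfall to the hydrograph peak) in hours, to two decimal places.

t_L ≈ 3.12 h

Centroid of excess rainfall: t_c = Σ P_i·t̄_i / ΣP_i = 1.8779 h (block centres at 0.5, 1.5, 2.5, 3.5 h).
Hydrograph peak occurs at t = 5 h, so basin lag t_L = 5 − 1.8779 = 3.12 h.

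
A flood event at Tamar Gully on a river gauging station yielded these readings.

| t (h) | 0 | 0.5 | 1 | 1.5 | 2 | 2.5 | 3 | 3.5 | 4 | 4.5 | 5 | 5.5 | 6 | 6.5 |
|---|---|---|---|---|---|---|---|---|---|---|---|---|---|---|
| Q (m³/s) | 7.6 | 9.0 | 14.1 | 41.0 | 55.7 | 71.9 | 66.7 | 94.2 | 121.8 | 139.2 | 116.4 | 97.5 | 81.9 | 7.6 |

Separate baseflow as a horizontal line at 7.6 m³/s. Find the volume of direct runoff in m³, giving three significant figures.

V ≈ 1.47 × 10^6 m³

Direct-runoff ordinates (Q − Q_b): 0.0, 1.4, 6.5, 33.4, 48.1, 64.3, 59.1, 86.6, 114.2, 131.6, 108.8, 89.9, 74.3, 0.0 m³/s.
ΣQ_DR = 818.2 m³/s.
With Δt = 0.5 h = 1800 s, V = ΣQ_DR · Δt = 818.2 × 1800 = 1.47 × 10^6 m³.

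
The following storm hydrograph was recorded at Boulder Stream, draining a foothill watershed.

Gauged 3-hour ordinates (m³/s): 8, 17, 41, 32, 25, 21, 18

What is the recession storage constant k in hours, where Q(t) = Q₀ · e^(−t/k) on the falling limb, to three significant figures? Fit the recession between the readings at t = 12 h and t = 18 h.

k ≈ 18.3 h

On the falling limb, Q drops from 25 to 18 m³/s between t = 12 h and t = 18 h (Δt = 6 h).
k = −Δt / ln(Q₂/Q₁) = −6 / ln(18/25) = 18.3 h.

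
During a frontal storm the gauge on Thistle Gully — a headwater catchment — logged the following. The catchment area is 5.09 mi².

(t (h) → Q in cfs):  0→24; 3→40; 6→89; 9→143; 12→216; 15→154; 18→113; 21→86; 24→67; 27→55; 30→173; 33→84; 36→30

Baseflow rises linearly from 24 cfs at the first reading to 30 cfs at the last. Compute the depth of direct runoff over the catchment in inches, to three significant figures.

d ≈ 0.843 in

Direct runoff: 0.00, 15.50, 64.00, 117.50, 190.00, 127.50, 86.00, 58.50, 39.00, 26.50, 144.00, 54.50, 0.00 cfs; ΣQ_DR = 923.0 cfs.
V = ΣQ_DR · Δt = 923.0 × 10800 s = 9.968 × 10^6 ft³.
Over A = 5.09 mi², depth = V / A = 0.843 in.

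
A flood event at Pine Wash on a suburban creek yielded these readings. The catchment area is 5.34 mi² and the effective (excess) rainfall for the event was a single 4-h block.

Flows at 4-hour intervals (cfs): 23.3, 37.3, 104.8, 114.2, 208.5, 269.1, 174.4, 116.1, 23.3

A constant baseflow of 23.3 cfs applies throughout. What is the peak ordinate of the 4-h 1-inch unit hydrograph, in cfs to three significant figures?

Direct runoff: 0.0, 14.0, 81.5, 90.9, 185.2, 245.8, 151.1, 92.8, 0.0 cfs; ΣQ_DR = 861.3 cfs, peak = 245.8 cfs.
Runoff depth d = ΣQ_DR·Δt / A = 861.3 × 14400 / (5.34 mi²) = 0.9997 in.
The 1-inch UH is the DRH scaled by (1 in)/d, so U_p = 245.8 × 1/0.9997 = 246 cfs.

U_p ≈ 246 cfs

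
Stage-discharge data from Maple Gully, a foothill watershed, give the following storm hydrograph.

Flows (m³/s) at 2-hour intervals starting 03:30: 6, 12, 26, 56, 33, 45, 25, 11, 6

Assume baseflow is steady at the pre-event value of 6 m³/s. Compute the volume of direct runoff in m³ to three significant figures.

V ≈ 1.20 × 10^6 m³

Direct-runoff ordinates (Q − Q_b): 0.0, 6.0, 20.0, 50.0, 27.0, 39.0, 19.0, 5.0, 0.0 m³/s.
ΣQ_DR = 166.0 m³/s.
With Δt = 2 h = 7200 s, V = ΣQ_DR · Δt = 166.0 × 7200 = 1.20 × 10^6 m³.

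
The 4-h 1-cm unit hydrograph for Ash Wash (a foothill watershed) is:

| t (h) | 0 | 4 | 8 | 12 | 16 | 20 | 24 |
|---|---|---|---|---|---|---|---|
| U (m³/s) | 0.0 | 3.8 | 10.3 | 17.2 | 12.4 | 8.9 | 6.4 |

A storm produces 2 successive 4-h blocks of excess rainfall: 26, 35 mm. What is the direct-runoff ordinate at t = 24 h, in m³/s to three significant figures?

By discrete convolution, Q_j = Σ (P_i / 10 mm) · U_{j−i}.
At t = 24 h (j=6): Q = (26/10)·6.4 + (35/10)·8.9 = 47.8 m³/s.

Q ≈ 47.8 m³/s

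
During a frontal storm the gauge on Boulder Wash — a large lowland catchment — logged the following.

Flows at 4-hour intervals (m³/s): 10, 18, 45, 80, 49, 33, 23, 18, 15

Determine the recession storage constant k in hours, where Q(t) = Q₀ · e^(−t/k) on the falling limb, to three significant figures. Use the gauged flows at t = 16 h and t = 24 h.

On the falling limb, Q drops from 49 to 23 m³/s between t = 16 h and t = 24 h (Δt = 8 h).
k = −Δt / ln(Q₂/Q₁) = −8 / ln(23/49) = 10.6 h.

k ≈ 10.6 h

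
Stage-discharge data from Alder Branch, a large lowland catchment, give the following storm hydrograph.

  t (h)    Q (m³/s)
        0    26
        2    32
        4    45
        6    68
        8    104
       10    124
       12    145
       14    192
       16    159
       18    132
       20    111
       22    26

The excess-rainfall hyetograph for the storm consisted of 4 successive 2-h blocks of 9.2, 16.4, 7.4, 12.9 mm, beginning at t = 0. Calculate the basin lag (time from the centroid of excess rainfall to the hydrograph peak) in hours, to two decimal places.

Centroid of excess rainfall: t_c = Σ P_i·t̄_i / ΣP_i = 4.0458 h (block centres at 1, 3, 5, 7 h).
Hydrograph peak occurs at t = 14 h, so basin lag t_L = 14 − 4.0458 = 9.95 h.

t_L ≈ 9.95 h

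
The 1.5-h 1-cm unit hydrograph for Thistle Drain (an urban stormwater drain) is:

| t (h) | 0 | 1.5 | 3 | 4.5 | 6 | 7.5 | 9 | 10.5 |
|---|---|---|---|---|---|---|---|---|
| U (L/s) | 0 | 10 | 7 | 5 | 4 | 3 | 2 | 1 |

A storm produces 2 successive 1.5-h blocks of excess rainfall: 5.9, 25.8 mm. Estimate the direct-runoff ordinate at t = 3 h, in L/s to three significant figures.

By discrete convolution, Q_j = Σ (P_i / 10 mm) · U_{j−i}.
At t = 3 h (j=2): Q = (5.9/10)·7 + (25.8/10)·10 = 29.9 L/s.

Q ≈ 29.9 L/s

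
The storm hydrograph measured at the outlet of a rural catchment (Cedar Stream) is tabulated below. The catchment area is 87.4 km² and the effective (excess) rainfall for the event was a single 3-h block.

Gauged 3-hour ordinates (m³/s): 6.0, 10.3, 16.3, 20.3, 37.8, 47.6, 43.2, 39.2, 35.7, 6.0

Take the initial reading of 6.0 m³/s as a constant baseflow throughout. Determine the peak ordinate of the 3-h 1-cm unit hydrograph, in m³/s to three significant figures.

Direct runoff: 0.0, 4.3, 10.3, 14.3, 31.8, 41.6, 37.2, 33.2, 29.7, 0.0 m³/s; ΣQ_DR = 202.4 m³/s, peak = 41.6 m³/s.
Runoff depth d = ΣQ_DR·Δt / A = 202.4 × 10800 / (87.4 km²) = 25.01 mm.
The 1-cm UH is the DRH scaled by (10 mm)/d, so U_p = 41.6 × 10/25.01 = 16.6 m³/s.

U_p ≈ 16.6 m³/s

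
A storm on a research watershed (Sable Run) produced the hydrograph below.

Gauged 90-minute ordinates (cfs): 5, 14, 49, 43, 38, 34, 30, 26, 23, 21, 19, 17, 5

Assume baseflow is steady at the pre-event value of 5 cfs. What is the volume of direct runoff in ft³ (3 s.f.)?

Direct-runoff ordinates (Q − Q_b): 0.0, 9.0, 44.0, 38.0, 33.0, 29.0, 25.0, 21.0, 18.0, 16.0, 14.0, 12.0, 0.0 cfs.
ΣQ_DR = 259.0 cfs.
With Δt = 1.5 h = 5400 s, V = ΣQ_DR · Δt = 259.0 × 5400 = 1.40 × 10^6 ft³.

V ≈ 1.40 × 10^6 ft³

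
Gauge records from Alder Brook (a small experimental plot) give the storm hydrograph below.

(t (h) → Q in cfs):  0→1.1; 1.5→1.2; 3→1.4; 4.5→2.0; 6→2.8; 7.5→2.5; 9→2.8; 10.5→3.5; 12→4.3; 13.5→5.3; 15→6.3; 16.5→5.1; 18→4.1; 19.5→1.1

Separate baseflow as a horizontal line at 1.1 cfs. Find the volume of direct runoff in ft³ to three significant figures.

Direct-runoff ordinates (Q − Q_b): 0.0, 0.1, 0.3, 0.9, 1.7, 1.4, 1.7, 2.4, 3.2, 4.2, 5.2, 4.0, 3.0, 0.0 cfs.
ΣQ_DR = 28.10 cfs.
With Δt = 1.5 h = 5400 s, V = ΣQ_DR · Δt = 28.10 × 5400 = 1.52 × 10^5 ft³.

V ≈ 1.52 × 10^5 ft³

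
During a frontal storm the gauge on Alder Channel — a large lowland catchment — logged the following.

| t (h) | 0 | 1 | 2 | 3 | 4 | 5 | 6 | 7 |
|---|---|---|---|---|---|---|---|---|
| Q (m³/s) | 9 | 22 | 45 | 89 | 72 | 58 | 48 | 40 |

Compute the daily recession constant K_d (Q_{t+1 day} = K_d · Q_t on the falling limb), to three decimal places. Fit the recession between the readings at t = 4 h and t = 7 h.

Between t = 4 h and t = 7 h the flow falls from 72 to 40 m³/s over 3×1 h = 3 h.
Per-interval ratio K = (40/72)^(1/3) = 0.8221; K_d = K^(24/1) = 0.009.

K_d ≈ 0.009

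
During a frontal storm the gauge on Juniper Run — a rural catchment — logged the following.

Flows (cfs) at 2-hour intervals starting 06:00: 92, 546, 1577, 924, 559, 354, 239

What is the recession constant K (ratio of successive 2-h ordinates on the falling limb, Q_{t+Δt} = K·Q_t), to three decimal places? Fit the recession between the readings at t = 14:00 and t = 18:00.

K ≈ 0.654

Using the recession-limb readings at t = 14:00 and t = 18:00: Q falls from 559 to 239 cfs over 2 intervals.
K = (Q₂/Q₁)^(1/2) = (239/559)^(1/2) = 0.654.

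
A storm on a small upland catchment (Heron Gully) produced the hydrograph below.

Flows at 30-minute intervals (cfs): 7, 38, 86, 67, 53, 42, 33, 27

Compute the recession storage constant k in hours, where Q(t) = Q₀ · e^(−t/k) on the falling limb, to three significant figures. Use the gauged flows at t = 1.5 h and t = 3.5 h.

k ≈ 2.20 h

On the falling limb, Q drops from 67 to 27 cfs between t = 1.5 h and t = 3.5 h (Δt = 2 h).
k = −Δt / ln(Q₂/Q₁) = −2 / ln(27/67) = 2.20 h.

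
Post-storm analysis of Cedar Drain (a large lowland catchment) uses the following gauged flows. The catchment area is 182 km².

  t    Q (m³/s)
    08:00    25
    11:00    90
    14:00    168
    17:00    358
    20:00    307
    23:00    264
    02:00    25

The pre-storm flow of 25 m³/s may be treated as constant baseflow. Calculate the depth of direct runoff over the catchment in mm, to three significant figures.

d ≈ 63.0 mm

Direct runoff: 0.0, 65.0, 143.0, 333.0, 282.0, 239.0, 0.0 m³/s; ΣQ_DR = 1062 m³/s.
V = ΣQ_DR · Δt = 1062 × 10800 s = 1.147 × 10^7 m³.
Over A = 182 km², depth = V / A = 63.0 mm.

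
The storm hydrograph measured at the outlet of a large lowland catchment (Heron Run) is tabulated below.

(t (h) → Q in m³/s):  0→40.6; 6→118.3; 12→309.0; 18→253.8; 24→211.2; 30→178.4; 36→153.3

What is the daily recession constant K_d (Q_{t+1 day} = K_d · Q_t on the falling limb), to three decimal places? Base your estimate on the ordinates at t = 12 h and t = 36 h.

K_d ≈ 0.496

Between t = 12 h and t = 36 h the flow falls from 309.0 to 153.3 m³/s over 4×6 h = 24 h.
Per-interval ratio K = (153.3/309.0)^(1/4) = 0.8393; K_d = K^(24/6) = 0.496.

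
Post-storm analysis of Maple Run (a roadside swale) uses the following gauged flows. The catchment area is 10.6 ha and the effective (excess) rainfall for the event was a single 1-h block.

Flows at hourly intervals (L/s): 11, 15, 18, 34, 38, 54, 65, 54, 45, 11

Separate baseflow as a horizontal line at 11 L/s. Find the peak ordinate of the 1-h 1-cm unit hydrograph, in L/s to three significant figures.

U_p ≈ 67.7 L/s

Direct runoff: 0.0, 4.0, 7.0, 23.0, 27.0, 43.0, 54.0, 43.0, 34.0, 0.0 L/s; ΣQ_DR = 235.0 L/s, peak = 54.0 L/s.
Runoff depth d = ΣQ_DR·Δt / A = 235.0 × 3600 / (10.6 ha) = 7.981 mm.
The 1-cm UH is the DRH scaled by (10 mm)/d, so U_p = 54.0 × 10/7.981 = 67.7 L/s.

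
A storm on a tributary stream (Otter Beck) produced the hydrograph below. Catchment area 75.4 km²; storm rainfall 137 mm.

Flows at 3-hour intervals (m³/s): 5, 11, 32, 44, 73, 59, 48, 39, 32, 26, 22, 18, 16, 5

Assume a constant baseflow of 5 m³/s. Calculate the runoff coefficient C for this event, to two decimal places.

C ≈ 0.38

ΣQ_DR = 360.0 m³/s; V = ΣQ_DR·Δt = 3.888 × 10^6 m³.
Runoff depth d = V / A = 51.56 mm.
C = d / P = 51.56 / 137 = 0.38.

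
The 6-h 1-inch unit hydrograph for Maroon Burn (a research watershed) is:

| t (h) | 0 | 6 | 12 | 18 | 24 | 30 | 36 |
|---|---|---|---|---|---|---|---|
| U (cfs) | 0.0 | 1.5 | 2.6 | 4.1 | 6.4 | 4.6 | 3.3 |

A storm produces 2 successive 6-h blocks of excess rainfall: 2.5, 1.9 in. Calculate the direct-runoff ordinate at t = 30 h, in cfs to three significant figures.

By discrete convolution, Q_j = Σ (P_i / 1 in) · U_{j−i}.
At t = 30 h (j=5): Q = (2.5/1)·4.6 + (1.9/1)·6.4 = 23.7 cfs.

Q ≈ 23.7 cfs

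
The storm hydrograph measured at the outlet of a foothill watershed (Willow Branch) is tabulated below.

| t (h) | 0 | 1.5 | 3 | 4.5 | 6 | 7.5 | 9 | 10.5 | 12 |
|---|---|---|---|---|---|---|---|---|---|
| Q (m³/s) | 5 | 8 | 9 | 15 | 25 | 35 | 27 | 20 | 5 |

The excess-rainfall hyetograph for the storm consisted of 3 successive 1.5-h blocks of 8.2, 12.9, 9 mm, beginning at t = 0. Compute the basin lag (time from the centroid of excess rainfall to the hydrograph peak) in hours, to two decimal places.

Centroid of excess rainfall: t_c = Σ P_i·t̄_i / ΣP_i = 2.2899 h (block centres at 0.75, 2.25, 3.75 h).
Hydrograph peak occurs at t = 7.5 h, so basin lag t_L = 7.5 − 2.2899 = 5.21 h.

t_L ≈ 5.21 h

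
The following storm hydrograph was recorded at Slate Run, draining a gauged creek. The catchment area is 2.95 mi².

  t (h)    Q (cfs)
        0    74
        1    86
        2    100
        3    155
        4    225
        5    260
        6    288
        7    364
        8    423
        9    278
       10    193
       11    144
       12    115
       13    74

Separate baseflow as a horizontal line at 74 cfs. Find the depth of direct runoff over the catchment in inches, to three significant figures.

Direct runoff: 0.0, 12.0, 26.0, 81.0, 151.0, 186.0, 214.0, 290.0, 349.0, 204.0, 119.0, 70.0, 41.0, 0.0 cfs; ΣQ_DR = 1743 cfs.
V = ΣQ_DR · Δt = 1743 × 3600 s = 6.275 × 10^6 ft³.
Over A = 2.95 mi², depth = V / A = 0.916 in.

d ≈ 0.916 in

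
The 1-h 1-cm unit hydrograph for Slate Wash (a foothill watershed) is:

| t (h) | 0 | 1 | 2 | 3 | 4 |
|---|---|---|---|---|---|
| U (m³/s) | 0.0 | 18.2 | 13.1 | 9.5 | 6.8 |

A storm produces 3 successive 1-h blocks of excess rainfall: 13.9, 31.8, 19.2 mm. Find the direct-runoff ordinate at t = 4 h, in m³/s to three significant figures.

Q ≈ 64.8 m³/s

By discrete convolution, Q_j = Σ (P_i / 10 mm) · U_{j−i}.
At t = 4 h (j=4): Q = (13.9/10)·6.8 + (31.8/10)·9.5 + (19.2/10)·13.1 = 64.8 m³/s.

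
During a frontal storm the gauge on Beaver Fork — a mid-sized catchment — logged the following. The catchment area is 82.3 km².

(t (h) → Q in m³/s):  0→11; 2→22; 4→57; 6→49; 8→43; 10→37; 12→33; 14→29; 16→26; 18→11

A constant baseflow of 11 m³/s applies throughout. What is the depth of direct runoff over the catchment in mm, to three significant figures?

d ≈ 18.2 mm

Direct runoff: 0.0, 11.0, 46.0, 38.0, 32.0, 26.0, 22.0, 18.0, 15.0, 0.0 m³/s; ΣQ_DR = 208.0 m³/s.
V = ΣQ_DR · Δt = 208.0 × 7200 s = 1.498 × 10^6 m³.
Over A = 82.3 km², depth = V / A = 18.2 mm.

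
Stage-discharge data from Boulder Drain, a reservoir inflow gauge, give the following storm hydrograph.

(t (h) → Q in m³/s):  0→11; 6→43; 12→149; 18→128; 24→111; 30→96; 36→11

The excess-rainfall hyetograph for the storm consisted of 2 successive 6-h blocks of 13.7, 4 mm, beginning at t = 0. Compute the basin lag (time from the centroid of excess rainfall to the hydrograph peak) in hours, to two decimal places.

Centroid of excess rainfall: t_c = Σ P_i·t̄_i / ΣP_i = 4.3559 h (block centres at 3, 9 h).
Hydrograph peak occurs at t = 12 h, so basin lag t_L = 12 − 4.3559 = 7.64 h.

t_L ≈ 7.64 h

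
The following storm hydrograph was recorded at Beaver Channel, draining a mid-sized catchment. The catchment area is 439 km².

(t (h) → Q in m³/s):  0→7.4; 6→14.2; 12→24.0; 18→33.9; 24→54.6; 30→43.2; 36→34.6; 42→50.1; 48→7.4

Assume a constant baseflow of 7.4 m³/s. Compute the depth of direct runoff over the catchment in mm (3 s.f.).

Direct runoff: 0.0, 6.8, 16.6, 26.5, 47.2, 35.8, 27.2, 42.7, 0.0 m³/s; ΣQ_DR = 202.8 m³/s.
V = ΣQ_DR · Δt = 202.8 × 21600 s = 4.380 × 10^6 m³.
Over A = 439 km², depth = V / A = 9.98 mm.

d ≈ 9.98 mm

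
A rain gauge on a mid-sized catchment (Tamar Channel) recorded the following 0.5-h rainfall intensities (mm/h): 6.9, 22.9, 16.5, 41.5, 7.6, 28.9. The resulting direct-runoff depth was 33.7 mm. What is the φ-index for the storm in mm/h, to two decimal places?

φ ≈ 10.60 mm/h

Only the 4 blocks with intensity above φ contribute runoff: 22.9, 16.5, 41.5, 28.9 mm/h.
Σ(I−φ)·Δt = d  ⇒  (22.9+16.5+41.5+28.9 − 4φ)·0.5 = 33.7
φ = (109.8 − 33.7/0.5) / 4 = 10.60 mm/h.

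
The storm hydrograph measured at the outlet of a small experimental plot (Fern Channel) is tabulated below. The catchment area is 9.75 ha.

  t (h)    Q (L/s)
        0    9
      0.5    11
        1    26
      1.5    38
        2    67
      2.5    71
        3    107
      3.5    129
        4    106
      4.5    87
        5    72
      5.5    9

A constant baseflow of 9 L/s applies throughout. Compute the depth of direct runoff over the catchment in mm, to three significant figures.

Direct runoff: 0.0, 2.0, 17.0, 29.0, 58.0, 62.0, 98.0, 120.0, 97.0, 78.0, 63.0, 0.0 L/s; ΣQ_DR = 624.0 L/s.
V = ΣQ_DR · Δt = 624.0 × 1800 s = 1.123 × 10^6 L.
Over A = 9.75 ha, depth = V / A = 11.5 mm.

d ≈ 11.5 mm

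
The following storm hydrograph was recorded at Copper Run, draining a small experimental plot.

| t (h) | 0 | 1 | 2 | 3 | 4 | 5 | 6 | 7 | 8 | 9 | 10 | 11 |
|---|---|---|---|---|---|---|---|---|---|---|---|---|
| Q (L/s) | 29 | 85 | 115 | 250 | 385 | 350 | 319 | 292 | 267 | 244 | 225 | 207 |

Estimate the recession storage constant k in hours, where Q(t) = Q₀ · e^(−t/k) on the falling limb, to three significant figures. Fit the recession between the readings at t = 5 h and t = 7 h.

On the falling limb, Q drops from 350 to 292 L/s between t = 5 h and t = 7 h (Δt = 2 h).
k = −Δt / ln(Q₂/Q₁) = −2 / ln(292/350) = 11.0 h.

k ≈ 11.0 h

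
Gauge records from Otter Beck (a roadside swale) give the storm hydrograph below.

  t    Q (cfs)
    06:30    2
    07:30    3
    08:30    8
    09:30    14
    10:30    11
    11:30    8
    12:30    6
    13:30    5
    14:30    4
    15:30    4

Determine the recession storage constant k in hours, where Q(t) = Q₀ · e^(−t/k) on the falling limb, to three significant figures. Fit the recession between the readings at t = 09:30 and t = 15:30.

k ≈ 4.79 h

On the falling limb, Q drops from 14 to 4 cfs between t = 09:30 and t = 15:30 (Δt = 6 h).
k = −Δt / ln(Q₂/Q₁) = −6 / ln(4/14) = 4.79 h.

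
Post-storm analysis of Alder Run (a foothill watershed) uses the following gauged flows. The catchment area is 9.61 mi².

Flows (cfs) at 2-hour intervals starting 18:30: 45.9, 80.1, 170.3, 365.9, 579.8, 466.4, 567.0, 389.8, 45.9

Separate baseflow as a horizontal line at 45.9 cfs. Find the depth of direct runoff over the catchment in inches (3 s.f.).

Direct runoff: 0.0, 34.2, 124.4, 320.0, 533.9, 420.5, 521.1, 343.9, 0.0 cfs; ΣQ_DR = 2298 cfs.
V = ΣQ_DR · Δt = 2298 × 7200 s = 1.655 × 10^7 ft³.
Over A = 9.61 mi², depth = V / A = 0.741 in.

d ≈ 0.741 in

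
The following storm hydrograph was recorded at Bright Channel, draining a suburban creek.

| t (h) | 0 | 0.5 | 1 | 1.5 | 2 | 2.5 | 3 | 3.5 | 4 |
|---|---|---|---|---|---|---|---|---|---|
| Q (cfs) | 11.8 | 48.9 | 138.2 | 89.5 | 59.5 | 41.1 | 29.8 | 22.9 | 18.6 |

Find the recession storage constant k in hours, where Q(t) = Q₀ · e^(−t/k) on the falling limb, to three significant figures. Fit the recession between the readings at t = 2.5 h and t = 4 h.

On the falling limb, Q drops from 41.1 to 18.6 cfs between t = 2.5 h and t = 4 h (Δt = 1.5 h).
k = −Δt / ln(Q₂/Q₁) = −1.5 / ln(18.6/41.1) = 1.89 h.

k ≈ 1.89 h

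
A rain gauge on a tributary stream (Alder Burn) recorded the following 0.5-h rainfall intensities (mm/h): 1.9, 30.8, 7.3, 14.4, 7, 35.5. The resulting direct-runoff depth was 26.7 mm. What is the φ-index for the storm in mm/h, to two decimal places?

φ ≈ 9.10 mm/h

Only the 3 blocks with intensity above φ contribute runoff: 30.8, 14.4, 35.5 mm/h.
Σ(I−φ)·Δt = d  ⇒  (30.8+14.4+35.5 − 3φ)·0.5 = 26.7
φ = (80.70 − 26.7/0.5) / 3 = 9.10 mm/h.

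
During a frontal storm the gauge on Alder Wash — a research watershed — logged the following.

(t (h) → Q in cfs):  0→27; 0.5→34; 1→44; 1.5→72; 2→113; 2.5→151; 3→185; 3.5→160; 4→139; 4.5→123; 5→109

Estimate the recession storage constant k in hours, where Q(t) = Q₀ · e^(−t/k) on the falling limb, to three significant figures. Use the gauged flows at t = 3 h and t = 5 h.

On the falling limb, Q drops from 185 to 109 cfs between t = 3 h and t = 5 h (Δt = 2 h).
k = −Δt / ln(Q₂/Q₁) = −2 / ln(109/185) = 3.78 h.

k ≈ 3.78 h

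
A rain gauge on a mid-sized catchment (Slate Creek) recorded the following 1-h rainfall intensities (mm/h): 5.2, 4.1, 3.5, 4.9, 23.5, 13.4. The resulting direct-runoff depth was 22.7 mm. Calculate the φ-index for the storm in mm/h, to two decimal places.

φ ≈ 7.10 mm/h

Only the 2 blocks with intensity above φ contribute runoff: 23.5, 13.4 mm/h.
Σ(I−φ)·Δt = d  ⇒  (23.5+13.4 − 2φ)·1 = 22.7
φ = (36.90 − 22.7/1) / 2 = 7.10 mm/h.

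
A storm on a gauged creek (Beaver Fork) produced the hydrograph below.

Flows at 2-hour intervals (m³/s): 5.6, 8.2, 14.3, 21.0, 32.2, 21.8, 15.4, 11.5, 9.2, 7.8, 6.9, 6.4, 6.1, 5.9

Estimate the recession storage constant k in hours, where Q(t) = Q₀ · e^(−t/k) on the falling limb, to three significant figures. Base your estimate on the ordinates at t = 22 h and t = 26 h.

k ≈ 49.2 h

On the falling limb, Q drops from 6.4 to 5.9 m³/s between t = 22 h and t = 26 h (Δt = 4 h).
k = −Δt / ln(Q₂/Q₁) = −4 / ln(5.9/6.4) = 49.2 h.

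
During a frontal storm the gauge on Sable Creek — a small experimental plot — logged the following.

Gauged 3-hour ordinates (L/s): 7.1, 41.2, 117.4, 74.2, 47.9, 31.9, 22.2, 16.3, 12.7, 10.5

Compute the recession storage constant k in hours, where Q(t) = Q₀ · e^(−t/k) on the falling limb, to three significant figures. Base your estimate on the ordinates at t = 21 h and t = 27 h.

k ≈ 13.6 h

On the falling limb, Q drops from 16.3 to 10.5 L/s between t = 21 h and t = 27 h (Δt = 6 h).
k = −Δt / ln(Q₂/Q₁) = −6 / ln(10.5/16.3) = 13.6 h.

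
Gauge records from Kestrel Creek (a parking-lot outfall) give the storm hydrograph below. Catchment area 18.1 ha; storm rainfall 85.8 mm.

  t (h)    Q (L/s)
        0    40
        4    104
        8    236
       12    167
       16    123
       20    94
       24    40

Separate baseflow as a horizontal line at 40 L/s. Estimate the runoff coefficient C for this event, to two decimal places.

C ≈ 0.49

ΣQ_DR = 524.0 L/s; V = ΣQ_DR·Δt = 7.546 × 10^6 L.
Runoff depth d = V / A = 41.69 mm.
C = d / P = 41.69 / 85.8 = 0.49.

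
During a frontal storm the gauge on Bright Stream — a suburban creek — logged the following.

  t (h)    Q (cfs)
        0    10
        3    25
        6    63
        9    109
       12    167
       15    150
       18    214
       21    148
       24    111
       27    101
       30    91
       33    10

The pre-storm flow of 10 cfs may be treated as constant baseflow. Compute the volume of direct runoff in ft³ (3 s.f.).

Direct-runoff ordinates (Q − Q_b): 0.0, 15.0, 53.0, 99.0, 157.0, 140.0, 204.0, 138.0, 101.0, 91.0, 81.0, 0.0 cfs.
ΣQ_DR = 1079 cfs.
With Δt = 3 h = 10800 s, V = ΣQ_DR · Δt = 1079 × 10800 = 1.17 × 10^7 ft³.

V ≈ 1.17 × 10^7 ft³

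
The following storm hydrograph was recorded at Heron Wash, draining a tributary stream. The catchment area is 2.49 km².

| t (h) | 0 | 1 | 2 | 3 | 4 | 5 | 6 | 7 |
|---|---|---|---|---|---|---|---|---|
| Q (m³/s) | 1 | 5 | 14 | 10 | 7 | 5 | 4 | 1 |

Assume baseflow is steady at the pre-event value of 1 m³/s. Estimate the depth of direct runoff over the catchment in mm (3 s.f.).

d ≈ 56.4 mm

Direct runoff: 0.0, 4.0, 13.0, 9.0, 6.0, 4.0, 3.0, 0.0 m³/s; ΣQ_DR = 39.00 m³/s.
V = ΣQ_DR · Δt = 39.00 × 3600 s = 1.404 × 10^5 m³.
Over A = 2.49 km², depth = V / A = 56.4 mm.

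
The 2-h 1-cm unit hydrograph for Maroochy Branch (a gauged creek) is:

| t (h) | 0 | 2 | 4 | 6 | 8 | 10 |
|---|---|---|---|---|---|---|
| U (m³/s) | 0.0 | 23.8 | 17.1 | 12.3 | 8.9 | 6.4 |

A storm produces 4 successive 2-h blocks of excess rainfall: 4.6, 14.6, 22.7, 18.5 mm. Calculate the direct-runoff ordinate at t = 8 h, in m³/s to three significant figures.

By discrete convolution, Q_j = Σ (P_i / 10 mm) · U_{j−i}.
At t = 8 h (j=4): Q = (4.6/10)·8.9 + (14.6/10)·12.3 + (22.7/10)·17.1 + (18.5/10)·23.8 = 105 m³/s.

Q ≈ 105 m³/s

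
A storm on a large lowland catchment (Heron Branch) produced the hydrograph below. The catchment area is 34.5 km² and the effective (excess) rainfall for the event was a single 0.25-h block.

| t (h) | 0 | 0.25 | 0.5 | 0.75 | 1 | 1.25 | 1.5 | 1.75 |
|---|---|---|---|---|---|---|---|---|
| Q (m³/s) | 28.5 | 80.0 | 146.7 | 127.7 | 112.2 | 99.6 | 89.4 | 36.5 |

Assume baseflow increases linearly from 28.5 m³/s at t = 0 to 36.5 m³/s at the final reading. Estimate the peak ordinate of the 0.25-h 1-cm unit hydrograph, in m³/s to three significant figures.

U_p ≈ 96.5 m³/s

Direct runoff: 0.00, 50.36, 115.91, 95.77, 79.13, 65.39, 54.04, 0.00 m³/s; ΣQ_DR = 460.6 m³/s, peak = 115.91 m³/s.
Runoff depth d = ΣQ_DR·Δt / A = 460.6 × 900 / (34.5 km²) = 12.02 mm.
The 1-cm UH is the DRH scaled by (10 mm)/d, so U_p = 115.91 × 10/12.02 = 96.5 m³/s.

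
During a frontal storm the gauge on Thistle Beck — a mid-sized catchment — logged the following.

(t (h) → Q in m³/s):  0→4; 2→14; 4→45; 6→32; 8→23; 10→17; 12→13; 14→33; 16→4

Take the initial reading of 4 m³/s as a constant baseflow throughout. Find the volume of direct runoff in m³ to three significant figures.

V ≈ 1.07 × 10^6 m³

Direct-runoff ordinates (Q − Q_b): 0.0, 10.0, 41.0, 28.0, 19.0, 13.0, 9.0, 29.0, 0.0 m³/s.
ΣQ_DR = 149.0 m³/s.
With Δt = 2 h = 7200 s, V = ΣQ_DR · Δt = 149.0 × 7200 = 1.07 × 10^6 m³.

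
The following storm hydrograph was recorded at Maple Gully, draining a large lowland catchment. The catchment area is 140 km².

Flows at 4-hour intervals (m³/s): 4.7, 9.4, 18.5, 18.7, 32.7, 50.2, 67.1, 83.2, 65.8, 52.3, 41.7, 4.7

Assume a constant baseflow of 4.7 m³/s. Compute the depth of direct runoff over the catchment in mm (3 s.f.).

Direct runoff: 0.0, 4.7, 13.8, 14.0, 28.0, 45.5, 62.4, 78.5, 61.1, 47.6, 37.0, 0.0 m³/s; ΣQ_DR = 392.6 m³/s.
V = ΣQ_DR · Δt = 392.6 × 14400 s = 5.653 × 10^6 m³.
Over A = 140 km², depth = V / A = 40.4 mm.

d ≈ 40.4 mm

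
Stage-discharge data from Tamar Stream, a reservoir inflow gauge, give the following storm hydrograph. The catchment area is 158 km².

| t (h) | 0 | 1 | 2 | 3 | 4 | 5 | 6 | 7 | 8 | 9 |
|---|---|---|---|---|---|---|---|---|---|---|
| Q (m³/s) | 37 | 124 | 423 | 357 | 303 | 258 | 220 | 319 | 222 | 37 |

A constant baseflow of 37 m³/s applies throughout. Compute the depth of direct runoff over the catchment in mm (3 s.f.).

Direct runoff: 0.0, 87.0, 386.0, 320.0, 266.0, 221.0, 183.0, 282.0, 185.0, 0.0 m³/s; ΣQ_DR = 1930 m³/s.
V = ΣQ_DR · Δt = 1930 × 3600 s = 6.948 × 10^6 m³.
Over A = 158 km², depth = V / A = 44.0 mm.

d ≈ 44.0 mm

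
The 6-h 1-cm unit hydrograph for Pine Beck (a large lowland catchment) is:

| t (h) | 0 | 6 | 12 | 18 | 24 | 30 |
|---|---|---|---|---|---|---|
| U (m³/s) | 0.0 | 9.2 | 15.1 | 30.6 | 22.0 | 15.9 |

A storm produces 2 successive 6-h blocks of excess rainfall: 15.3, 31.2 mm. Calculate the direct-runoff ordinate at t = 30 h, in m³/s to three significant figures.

Q ≈ 93.0 m³/s

By discrete convolution, Q_j = Σ (P_i / 10 mm) · U_{j−i}.
At t = 30 h (j=5): Q = (15.3/10)·15.9 + (31.2/10)·22.0 = 93.0 m³/s.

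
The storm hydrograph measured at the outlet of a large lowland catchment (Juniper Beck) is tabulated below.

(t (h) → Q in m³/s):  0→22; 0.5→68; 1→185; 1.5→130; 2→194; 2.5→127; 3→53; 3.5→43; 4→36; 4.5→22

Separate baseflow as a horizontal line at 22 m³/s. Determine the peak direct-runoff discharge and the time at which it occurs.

Q_p = 172.0 m³/s at t = 2 h

Subtracting baseflow gives direct-runoff ordinates: 0.0, 46.0, 163.0, 108.0, 172.0, 105.0, 31.0, 21.0, 14.0, 0.0 m³/s.
The maximum is 172.0 m³/s, occurring at the reading for t = 2 h.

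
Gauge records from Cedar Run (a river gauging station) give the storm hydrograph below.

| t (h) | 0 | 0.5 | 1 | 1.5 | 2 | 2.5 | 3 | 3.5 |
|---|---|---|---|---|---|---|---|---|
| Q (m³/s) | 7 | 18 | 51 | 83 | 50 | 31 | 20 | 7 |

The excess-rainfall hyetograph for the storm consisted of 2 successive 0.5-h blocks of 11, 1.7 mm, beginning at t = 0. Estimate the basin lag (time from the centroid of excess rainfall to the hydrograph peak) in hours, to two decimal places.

t_L ≈ 1.18 h

Centroid of excess rainfall: t_c = Σ P_i·t̄_i / ΣP_i = 0.3169 h (block centres at 0.25, 0.75 h).
Hydrograph peak occurs at t = 1.5 h, so basin lag t_L = 1.5 − 0.3169 = 1.18 h.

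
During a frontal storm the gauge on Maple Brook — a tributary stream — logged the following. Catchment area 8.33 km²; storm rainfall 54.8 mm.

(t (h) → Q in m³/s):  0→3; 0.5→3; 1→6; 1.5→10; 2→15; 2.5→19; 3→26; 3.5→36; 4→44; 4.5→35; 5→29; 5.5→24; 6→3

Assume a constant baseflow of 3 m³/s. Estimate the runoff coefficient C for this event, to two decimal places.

C ≈ 0.84

ΣQ_DR = 214.0 m³/s; V = ΣQ_DR·Δt = 3.852 × 10^5 m³.
Runoff depth d = V / A = 46.24 mm.
C = d / P = 46.24 / 54.8 = 0.84.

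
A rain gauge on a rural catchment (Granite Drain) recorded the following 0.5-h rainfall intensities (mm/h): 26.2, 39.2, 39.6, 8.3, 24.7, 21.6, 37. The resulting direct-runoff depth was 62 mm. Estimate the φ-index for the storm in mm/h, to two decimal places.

Only the 6 blocks with intensity above φ contribute runoff: 26.2, 39.2, 39.6, 24.7, 21.6, 37 mm/h.
Σ(I−φ)·Δt = d  ⇒  (26.2+39.2+39.6+24.7+21.6+37 − 6φ)·0.5 = 62
φ = (188.3 − 62/0.5) / 6 = 10.72 mm/h.

φ ≈ 10.72 mm/h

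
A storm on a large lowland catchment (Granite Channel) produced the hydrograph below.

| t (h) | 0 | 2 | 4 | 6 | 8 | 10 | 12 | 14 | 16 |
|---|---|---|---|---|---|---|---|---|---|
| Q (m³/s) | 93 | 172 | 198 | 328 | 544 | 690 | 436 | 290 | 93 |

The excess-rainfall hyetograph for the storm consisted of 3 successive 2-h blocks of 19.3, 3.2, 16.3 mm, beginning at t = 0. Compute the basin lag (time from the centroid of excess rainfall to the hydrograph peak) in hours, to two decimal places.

t_L ≈ 7.15 h

Centroid of excess rainfall: t_c = Σ P_i·t̄_i / ΣP_i = 2.8454 h (block centres at 1, 3, 5 h).
Hydrograph peak occurs at t = 10 h, so basin lag t_L = 10 − 2.8454 = 7.15 h.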